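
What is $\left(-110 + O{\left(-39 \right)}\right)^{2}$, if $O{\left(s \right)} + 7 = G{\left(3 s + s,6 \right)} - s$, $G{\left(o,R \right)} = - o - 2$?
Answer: $5776$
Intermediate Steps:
$G{\left(o,R \right)} = -2 - o$
$O{\left(s \right)} = -9 - 5 s$ ($O{\left(s \right)} = -7 - \left(2 + 5 s\right) = -9 - 5 s$)
$\left(-110 + O{\left(-39 \right)}\right)^{2} = \left(-110 - -186\right)^{2} = \left(-110 + \left(-9 + 195\right)\right)^{2} = \left(-110 + 186\right)^{2} = 76^{2} = 5776$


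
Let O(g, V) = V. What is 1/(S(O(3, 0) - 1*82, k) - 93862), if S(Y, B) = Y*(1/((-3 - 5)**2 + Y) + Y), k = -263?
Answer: -9/784201 ≈ -1.1477e-5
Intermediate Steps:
S(Y, B) = Y*(Y + 1/(64 + Y)) (S(Y, B) = Y*(1/((-8)**2 + Y) + Y) = Y*(1/(64 + Y) + Y) = Y*(Y + 1/(64 + Y)))
1/(S(O(3, 0) - 1*82, k) - 93862) = 1/((0 - 1*82)*(1 + (0 - 1*82)**2 + 64*(0 - 1*82))/(64 + (0 - 1*82)) - 93862) = 1/((0 - 82)*(1 + (0 - 82)**2 + 64*(0 - 82))/(64 + (0 - 82)) - 93862) = 1/(-82*(1 + (-82)**2 + 64*(-82))/(64 - 82) - 93862) = 1/(-82*(1 + 6724 - 5248)/(-18) - 93862) = 1/(-82*(-1/18)*1477 - 93862) = 1/(60557/9 - 93862) = 1/(-784201/9) = -9/784201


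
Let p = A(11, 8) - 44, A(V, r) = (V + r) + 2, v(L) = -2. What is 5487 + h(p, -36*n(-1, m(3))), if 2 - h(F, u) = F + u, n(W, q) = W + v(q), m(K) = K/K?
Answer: 5404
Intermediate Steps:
m(K) = 1
n(W, q) = -2 + W (n(W, q) = W - 2 = -2 + W)
A(V, r) = 2 + V + r
p = -23 (p = (2 + 11 + 8) - 44 = 21 - 44 = -23)
h(F, u) = 2 - F - u (h(F, u) = 2 - (F + u) = 2 + (-F - u) = 2 - F - u)
5487 + h(p, -36*n(-1, m(3))) = 5487 + (2 - 1*(-23) - (-36)*(-2 - 1)) = 5487 + (2 + 23 - (-36)*(-3)) = 5487 + (2 + 23 - 1*108) = 5487 + (2 + 23 - 108) = 5487 - 83 = 5404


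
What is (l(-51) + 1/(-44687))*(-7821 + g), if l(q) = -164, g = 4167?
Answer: 26778956526/44687 ≈ 5.9926e+5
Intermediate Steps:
(l(-51) + 1/(-44687))*(-7821 + g) = (-164 + 1/(-44687))*(-7821 + 4167) = (-164 - 1/44687)*(-3654) = -7328669/44687*(-3654) = 26778956526/44687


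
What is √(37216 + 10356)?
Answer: 2*√11893 ≈ 218.11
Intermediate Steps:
√(37216 + 10356) = √47572 = 2*√11893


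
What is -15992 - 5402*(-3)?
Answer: 214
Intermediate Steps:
-15992 - 5402*(-3) = -15992 + 16206 = 214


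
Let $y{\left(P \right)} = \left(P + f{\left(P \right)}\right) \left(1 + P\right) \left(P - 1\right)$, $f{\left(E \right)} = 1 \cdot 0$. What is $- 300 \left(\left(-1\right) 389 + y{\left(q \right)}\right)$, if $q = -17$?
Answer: $1585500$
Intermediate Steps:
$f{\left(E \right)} = 0$
$y{\left(P \right)} = P \left(1 + P\right) \left(-1 + P\right)$ ($y{\left(P \right)} = \left(P + 0\right) \left(1 + P\right) \left(P - 1\right) = P \left(1 + P\right) \left(-1 + P\right)$)
$- 300 \left(\left(-1\right) 389 + y{\left(q \right)}\right) = - 300 \left(\left(-1\right) 389 + \left(\left(-17\right)^{3} - -17\right)\right) = - 300 \left(-389 + \left(-4913 + 17\right)\right) = - 300 \left(-389 - 4896\right) = \left(-300\right) \left(-5285\right) = 1585500$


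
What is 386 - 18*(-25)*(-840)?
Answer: -377614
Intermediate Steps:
386 - 18*(-25)*(-840) = 386 + 450*(-840) = 386 - 378000 = -377614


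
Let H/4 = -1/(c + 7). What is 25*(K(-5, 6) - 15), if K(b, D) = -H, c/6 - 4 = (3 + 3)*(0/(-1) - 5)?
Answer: -55975/149 ≈ -375.67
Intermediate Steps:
c = -156 (c = 24 + 6*((3 + 3)*(0/(-1) - 5)) = 24 + 6*(6*(0*(-1) - 5)) = 24 + 6*(6*(0 - 5)) = 24 + 6*(6*(-5)) = 24 + 6*(-30) = 24 - 180 = -156)
H = 4/149 (H = 4*(-1/(-156 + 7)) = 4*(-1/(-149)) = 4*(-1*(-1/149)) = 4*(1/149) = 4/149 ≈ 0.026846)
K(b, D) = -4/149 (K(b, D) = -1*4/149 = -4/149)
25*(K(-5, 6) - 15) = 25*(-4/149 - 15) = 25*(-2239/149) = -55975/149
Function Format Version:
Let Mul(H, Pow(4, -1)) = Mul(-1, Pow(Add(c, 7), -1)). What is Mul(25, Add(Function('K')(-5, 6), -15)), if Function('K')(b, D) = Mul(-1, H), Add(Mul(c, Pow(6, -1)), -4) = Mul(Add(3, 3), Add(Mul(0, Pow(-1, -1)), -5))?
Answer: Rational(-55975, 149) ≈ -375.67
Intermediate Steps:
c = -156 (c = Add(24, Mul(6, Mul(Add(3, 3), Add(Mul(0, Pow(-1, -1)), -5)))) = Add(24, Mul(6, Mul(6, Add(Mul(0, -1), -5)))) = Add(24, Mul(6, Mul(6, Add(0, -5)))) = Add(24, Mul(6, Mul(6, -5))) = Add(24, Mul(6, -30)) = Add(24, -180) = -156)
H = Rational(4, 149) (H = Mul(4, Mul(-1, Pow(Add(-156, 7), -1))) = Mul(4, Mul(-1, Pow(-149, -1))) = Mul(4, Mul(-1, Rational(-1, 149))) = Mul(4, Rational(1, 149)) = Rational(4, 149) ≈ 0.026846)
Function('K')(b, D) = Rational(-4, 149) (Function('K')(b, D) = Mul(-1, Rational(4, 149)) = Rational(-4, 149))
Mul(25, Add(Function('K')(-5, 6), -15)) = Mul(25, Add(Rational(-4, 149), -15)) = Mul(25, Rational(-2239, 149)) = Rational(-55975, 149)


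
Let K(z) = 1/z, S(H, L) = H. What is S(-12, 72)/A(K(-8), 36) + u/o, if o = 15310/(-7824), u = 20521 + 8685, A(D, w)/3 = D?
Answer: -114008912/7655 ≈ -14893.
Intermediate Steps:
A(D, w) = 3*D
u = 29206
o = -7655/3912 (o = 15310*(-1/7824) = -7655/3912 ≈ -1.9568)
S(-12, 72)/A(K(-8), 36) + u/o = -12/(3/(-8)) + 29206/(-7655/3912) = -12/(3*(-⅛)) + 29206*(-3912/7655) = -12/(-3/8) - 114253872/7655 = -12*(-8/3) - 114253872/7655 = 32 - 114253872/7655 = -114008912/7655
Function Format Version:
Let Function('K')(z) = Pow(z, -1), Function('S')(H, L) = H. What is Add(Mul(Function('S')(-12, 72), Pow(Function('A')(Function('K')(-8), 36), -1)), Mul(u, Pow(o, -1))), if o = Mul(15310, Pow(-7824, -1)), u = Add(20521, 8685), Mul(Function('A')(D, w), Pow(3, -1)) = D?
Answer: Rational(-114008912, 7655) ≈ -14893.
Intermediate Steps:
Function('A')(D, w) = Mul(3, D)
u = 29206
o = Rational(-7655, 3912) (o = Mul(15310, Rational(-1, 7824)) = Rational(-7655, 3912) ≈ -1.9568)
Add(Mul(Function('S')(-12, 72), Pow(Function('A')(Function('K')(-8), 36), -1)), Mul(u, Pow(o, -1))) = Add(Mul(-12, Pow(Mul(3, Pow(-8, -1)), -1)), Mul(29206, Pow(Rational(-7655, 3912), -1))) = Add(Mul(-12, Pow(Mul(3, Rational(-1, 8)), -1)), Mul(29206, Rational(-3912, 7655))) = Add(Mul(-12, Pow(Rational(-3, 8), -1)), Rational(-114253872, 7655)) = Add(Mul(-12, Rational(-8, 3)), Rational(-114253872, 7655)) = Add(32, Rational(-114253872, 7655)) = Rational(-114008912, 7655)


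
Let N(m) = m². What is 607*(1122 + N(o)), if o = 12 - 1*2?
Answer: 741754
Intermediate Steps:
o = 10 (o = 12 - 2 = 10)
607*(1122 + N(o)) = 607*(1122 + 10²) = 607*(1122 + 100) = 607*1222 = 741754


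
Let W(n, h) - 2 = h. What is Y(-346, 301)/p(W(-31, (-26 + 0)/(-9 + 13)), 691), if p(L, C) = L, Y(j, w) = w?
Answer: -602/9 ≈ -66.889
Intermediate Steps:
W(n, h) = 2 + h
Y(-346, 301)/p(W(-31, (-26 + 0)/(-9 + 13)), 691) = 301/(2 + (-26 + 0)/(-9 + 13)) = 301/(2 - 26/4) = 301/(2 - 26*¼) = 301/(2 - 13/2) = 301/(-9/2) = 301*(-2/9) = -602/9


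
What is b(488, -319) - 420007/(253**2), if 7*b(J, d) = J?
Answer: 28296343/448063 ≈ 63.153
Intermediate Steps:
b(J, d) = J/7
b(488, -319) - 420007/(253**2) = (1/7)*488 - 420007/(253**2) = 488/7 - 420007/64009 = 28296343/448063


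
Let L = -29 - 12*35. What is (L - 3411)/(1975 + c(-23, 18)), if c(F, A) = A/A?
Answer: -965/494 ≈ -1.9534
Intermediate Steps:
L = -449 (L = -29 - 420 = -449)
c(F, A) = 1
(L - 3411)/(1975 + c(-23, 18)) = (-449 - 3411)/(1975 + 1) = -3860/1976 = -3860*1/1976 = -965/494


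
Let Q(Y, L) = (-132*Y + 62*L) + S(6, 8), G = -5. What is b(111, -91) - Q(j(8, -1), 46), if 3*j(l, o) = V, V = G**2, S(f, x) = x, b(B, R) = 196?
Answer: -1564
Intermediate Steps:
V = 25 (V = (-5)**2 = 25)
j(l, o) = 25/3 (j(l, o) = (1/3)*25 = 25/3)
Q(Y, L) = 8 - 132*Y + 62*L (Q(Y, L) = (-132*Y + 62*L) + 8 = 8 - 132*Y + 62*L)
b(111, -91) - Q(j(8, -1), 46) = 196 - (8 - 132*25/3 + 62*46) = 196 - (8 - 1100 + 2852) = 196 - 1*1760 = 196 - 1760 = -1564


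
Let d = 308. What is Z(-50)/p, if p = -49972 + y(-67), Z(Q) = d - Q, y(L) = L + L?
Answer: -179/25053 ≈ -0.0071449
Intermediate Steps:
y(L) = 2*L
Z(Q) = 308 - Q
p = -50106 (p = -49972 + 2*(-67) = -49972 - 134 = -50106)
Z(-50)/p = (308 - 1*(-50))/(-50106) = (308 + 50)*(-1/50106) = 358*(-1/50106) = -179/25053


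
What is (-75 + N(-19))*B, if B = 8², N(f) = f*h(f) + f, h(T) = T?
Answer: 17088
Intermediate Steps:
N(f) = f + f² (N(f) = f*f + f = f² + f = f + f²)
B = 64
(-75 + N(-19))*B = (-75 - 19*(1 - 19))*64 = (-75 - 19*(-18))*64 = (-75 + 342)*64 = 267*64 = 17088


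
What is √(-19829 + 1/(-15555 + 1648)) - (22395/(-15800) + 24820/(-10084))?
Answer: 30899359/7966360 + 44*I*√1980899173/13907 ≈ 3.8787 + 140.82*I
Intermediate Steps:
√(-19829 + 1/(-15555 + 1648)) - (22395/(-15800) + 24820/(-10084)) = √(-19829 + 1/(-13907)) - (22395*(-1/15800) + 24820*(-1/10084)) = √(-19829 - 1/13907) - (-4479/3160 - 6205/2521) = √(-275761904/13907) - 1*(-30899359/7966360) = 44*I*√1980899173/13907 + 30899359/7966360 = 30899359/7966360 + 44*I*√1980899173/13907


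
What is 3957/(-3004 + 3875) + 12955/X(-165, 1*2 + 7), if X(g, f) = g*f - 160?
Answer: -954908/286559 ≈ -3.3323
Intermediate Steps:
X(g, f) = -160 + f*g (X(g, f) = f*g - 160 = -160 + f*g)
3957/(-3004 + 3875) + 12955/X(-165, 1*2 + 7) = 3957/(-3004 + 3875) + 12955/(-160 + (1*2 + 7)*(-165)) = 3957/871 + 12955/(-160 + (2 + 7)*(-165)) = 3957*(1/871) + 12955/(-160 + 9*(-165)) = 3957/871 + 12955/(-160 - 1485) = 3957/871 + 12955/(-1645) = 3957/871 + 12955*(-1/1645) = 3957/871 - 2591/329 = -954908/286559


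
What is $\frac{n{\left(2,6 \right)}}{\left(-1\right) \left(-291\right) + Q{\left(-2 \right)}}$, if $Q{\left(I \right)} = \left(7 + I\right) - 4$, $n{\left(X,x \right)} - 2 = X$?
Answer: $\frac{1}{73} \approx 0.013699$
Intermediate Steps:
$n{\left(X,x \right)} = 2 + X$
$Q{\left(I \right)} = 3 + I$
$\frac{n{\left(2,6 \right)}}{\left(-1\right) \left(-291\right) + Q{\left(-2 \right)}} = \frac{2 + 2}{\left(-1\right) \left(-291\right) + \left(3 - 2\right)} = \frac{4}{291 + 1} = \frac{4}{292} = 4 \cdot \frac{1}{292} = \frac{1}{73}$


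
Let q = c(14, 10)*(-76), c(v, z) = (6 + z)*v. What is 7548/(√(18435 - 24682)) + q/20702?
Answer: -8512/10351 - 7548*I*√6247/6247 ≈ -0.82234 - 95.498*I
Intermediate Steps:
c(v, z) = v*(6 + z)
q = -17024 (q = (14*(6 + 10))*(-76) = (14*16)*(-76) = 224*(-76) = -17024)
7548/(√(18435 - 24682)) + q/20702 = 7548/(√(18435 - 24682)) - 17024/20702 = 7548/(√(-6247)) - 17024*1/20702 = 7548/((I*√6247)) - 8512/10351 = 7548*(-I*√6247/6247) - 8512/10351 = -7548*I*√6247/6247 - 8512/10351 = -8512/10351 - 7548*I*√6247/6247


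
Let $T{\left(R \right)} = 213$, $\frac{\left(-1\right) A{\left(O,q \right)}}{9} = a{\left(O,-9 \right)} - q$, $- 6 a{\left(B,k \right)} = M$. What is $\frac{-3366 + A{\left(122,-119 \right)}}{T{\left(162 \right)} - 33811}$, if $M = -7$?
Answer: $\frac{8895}{67196} \approx 0.13237$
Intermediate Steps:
$a{\left(B,k \right)} = \frac{7}{6}$ ($a{\left(B,k \right)} = \left(- \frac{1}{6}\right) \left(-7\right) = \frac{7}{6}$)
$A{\left(O,q \right)} = - \frac{21}{2} + 9 q$ ($A{\left(O,q \right)} = - 9 \left(\frac{7}{6} - q\right) = - \frac{21}{2} + 9 q$)
$\frac{-3366 + A{\left(122,-119 \right)}}{T{\left(162 \right)} - 33811} = \frac{-3366 + \left(- \frac{21}{2} + 9 \left(-119\right)\right)}{213 - 33811} = \frac{-3366 - \frac{2163}{2}}{-33598} = \left(-3366 - \frac{2163}{2}\right) \left(- \frac{1}{33598}\right) = \left(- \frac{8895}{2}\right) \left(- \frac{1}{33598}\right) = \frac{8895}{67196}$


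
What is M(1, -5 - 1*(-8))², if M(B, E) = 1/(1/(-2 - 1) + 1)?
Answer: 9/4 ≈ 2.2500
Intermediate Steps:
M(B, E) = 3/2 (M(B, E) = 1/(1/(-3) + 1) = 1/(-⅓ + 1) = 1/(⅔) = 3/2)
M(1, -5 - 1*(-8))² = (3/2)² = 9/4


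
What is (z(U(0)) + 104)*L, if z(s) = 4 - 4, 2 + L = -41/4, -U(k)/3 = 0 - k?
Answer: -1274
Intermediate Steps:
U(k) = 3*k (U(k) = -3*(0 - k) = -(-3)*k = 3*k)
L = -49/4 (L = -2 - 41/4 = -49/4 ≈ -12.250)
z(s) = 0
(z(U(0)) + 104)*L = (0 + 104)*(-49/4) = 104*(-49/4) = -1274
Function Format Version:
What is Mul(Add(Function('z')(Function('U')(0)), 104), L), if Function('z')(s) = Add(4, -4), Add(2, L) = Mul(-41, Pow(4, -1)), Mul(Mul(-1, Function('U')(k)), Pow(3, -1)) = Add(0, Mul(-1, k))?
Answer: -1274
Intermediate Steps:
Function('U')(k) = Mul(3, k) (Function('U')(k) = Mul(-3, Add(0, Mul(-1, k))) = Mul(-3, Mul(-1, k)) = Mul(3, k))
L = Rational(-49, 4) (L = Add(-2, Mul(-41, Pow(4, -1))) = Add(-2, Mul(-41, Rational(1, 4))) = Add(-2, Rational(-41, 4)) = Rational(-49, 4) ≈ -12.250)
Function('z')(s) = 0
Mul(Add(Function('z')(Function('U')(0)), 104), L) = Mul(Add(0, 104), Rational(-49, 4)) = Mul(104, Rational(-49, 4)) = -1274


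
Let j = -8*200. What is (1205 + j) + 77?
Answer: -318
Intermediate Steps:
j = -1600
(1205 + j) + 77 = (1205 - 1600) + 77 = -395 + 77 = -318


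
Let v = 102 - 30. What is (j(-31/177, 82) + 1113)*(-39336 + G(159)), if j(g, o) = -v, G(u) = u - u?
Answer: -40948776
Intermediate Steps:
G(u) = 0
v = 72
j(g, o) = -72 (j(g, o) = -1*72 = -72)
(j(-31/177, 82) + 1113)*(-39336 + G(159)) = (-72 + 1113)*(-39336 + 0) = 1041*(-39336) = -40948776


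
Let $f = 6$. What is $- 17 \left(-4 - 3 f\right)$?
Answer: $374$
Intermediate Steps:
$- 17 \left(-4 - 3 f\right) = - 17 \left(-4 - 18\right) = \left(-17\right) \left(-22\right) = 374$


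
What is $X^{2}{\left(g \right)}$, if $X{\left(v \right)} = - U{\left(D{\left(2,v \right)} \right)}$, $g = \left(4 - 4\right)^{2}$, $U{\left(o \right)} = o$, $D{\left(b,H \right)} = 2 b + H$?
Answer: $16$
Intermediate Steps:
$D{\left(b,H \right)} = H + 2 b$
$g = 0$ ($g = 0^{2} = 0$)
$X{\left(v \right)} = -4 - v$ ($X{\left(v \right)} = - (v + 2 \cdot 2) = - (v + 4) = - (4 + v) = -4 - v$)
$X^{2}{\left(g \right)} = \left(-4 - 0\right)^{2} = \left(-4 + 0\right)^{2} = \left(-4\right)^{2} = 16$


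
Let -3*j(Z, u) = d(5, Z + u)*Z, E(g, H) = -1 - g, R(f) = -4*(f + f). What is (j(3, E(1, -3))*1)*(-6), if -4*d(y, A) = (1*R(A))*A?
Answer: 12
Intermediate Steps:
R(f) = -8*f
d(y, A) = 2*A² (d(y, A) = -1*(-8*A)*A/4 = -(-8*A)*A/4 = -(-2)*A² = 2*A²)
j(Z, u) = -2*Z*(Z + u)²/3 (j(Z, u) = -2*(Z + u)²*Z/3 = -2*Z*(Z + u)²/3)
(j(3, E(1, -3))*1)*(-6) = (-⅔*3*(3 + (-1 - 1*1))²*1)*(-6) = (-⅔*3*(3 + (-1 - 1))²*1)*(-6) = (-⅔*3*(3 - 2)²*1)*(-6) = (-⅔*3*1²*1)*(-6) = (-⅔*3*1*1)*(-6) = -2*1*(-6) = -2*(-6) = 12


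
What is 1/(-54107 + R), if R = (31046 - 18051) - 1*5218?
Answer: -1/46330 ≈ -2.1584e-5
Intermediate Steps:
R = 7777 (R = 12995 - 5218 = 7777)
1/(-54107 + R) = 1/(-54107 + 7777) = 1/(-46330) = -1/46330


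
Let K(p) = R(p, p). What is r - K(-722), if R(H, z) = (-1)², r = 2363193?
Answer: 2363192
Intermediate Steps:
R(H, z) = 1
K(p) = 1
r - K(-722) = 2363193 - 1*1 = 2363193 - 1 = 2363192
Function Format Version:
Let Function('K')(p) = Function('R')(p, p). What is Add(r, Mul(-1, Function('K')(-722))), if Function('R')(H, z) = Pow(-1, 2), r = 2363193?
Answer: 2363192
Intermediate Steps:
Function('R')(H, z) = 1
Function('K')(p) = 1
Add(r, Mul(-1, Function('K')(-722))) = Add(2363193, Mul(-1, 1)) = Add(2363193, -1) = 2363192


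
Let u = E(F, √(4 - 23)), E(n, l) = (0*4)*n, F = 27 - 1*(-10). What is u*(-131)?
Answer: 0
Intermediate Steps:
F = 37 (F = 27 + 10 = 37)
E(n, l) = 0 (E(n, l) = 0*n = 0)
u = 0
u*(-131) = 0*(-131) = 0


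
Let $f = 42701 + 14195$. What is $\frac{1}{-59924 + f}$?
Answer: $- \frac{1}{3028} \approx -0.00033025$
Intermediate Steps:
$f = 56896$
$\frac{1}{-59924 + f} = \frac{1}{-59924 + 56896} = \frac{1}{-3028} = - \frac{1}{3028}$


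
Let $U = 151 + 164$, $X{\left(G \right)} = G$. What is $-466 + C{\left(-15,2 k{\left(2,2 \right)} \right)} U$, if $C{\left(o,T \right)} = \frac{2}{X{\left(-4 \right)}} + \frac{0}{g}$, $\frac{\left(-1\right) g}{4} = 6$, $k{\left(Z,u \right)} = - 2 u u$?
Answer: $- \frac{1247}{2} \approx -623.5$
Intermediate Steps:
$k{\left(Z,u \right)} = - 2 u^{2}$
$g = -24$ ($g = \left(-4\right) 6 = -24$)
$C{\left(o,T \right)} = - \frac{1}{2}$ ($C{\left(o,T \right)} = \frac{2}{-4} + \frac{0}{-24} = 2 \left(- \frac{1}{4}\right) + 0 \left(- \frac{1}{24}\right) = - \frac{1}{2} + 0 = - \frac{1}{2}$)
$U = 315$
$-466 + C{\left(-15,2 k{\left(2,2 \right)} \right)} U = -466 - \frac{315}{2} = - \frac{1247}{2}$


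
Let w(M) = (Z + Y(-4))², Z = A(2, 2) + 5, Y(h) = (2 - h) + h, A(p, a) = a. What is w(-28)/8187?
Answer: 27/2729 ≈ 0.0098937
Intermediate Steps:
Y(h) = 2
Z = 7 (Z = 2 + 5 = 7)
w(M) = 81 (w(M) = (7 + 2)² = 9² = 81)
w(-28)/8187 = 81/8187 = 81*(1/8187) = 27/2729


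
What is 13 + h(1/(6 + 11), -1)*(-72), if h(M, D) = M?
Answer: 149/17 ≈ 8.7647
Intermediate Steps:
13 + h(1/(6 + 11), -1)*(-72) = 13 - 72/(6 + 11) = 13 - 72/17 = 149/17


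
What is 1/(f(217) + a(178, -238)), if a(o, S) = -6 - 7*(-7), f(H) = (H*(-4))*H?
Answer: -1/188313 ≈ -5.3103e-6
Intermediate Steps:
f(H) = -4*H**2 (f(H) = (-4*H)*H = -4*H**2)
a(o, S) = 43 (a(o, S) = -6 + 49 = 43)
1/(f(217) + a(178, -238)) = 1/(-4*217**2 + 43) = 1/(-4*47089 + 43) = 1/(-188356 + 43) = 1/(-188313) = -1/188313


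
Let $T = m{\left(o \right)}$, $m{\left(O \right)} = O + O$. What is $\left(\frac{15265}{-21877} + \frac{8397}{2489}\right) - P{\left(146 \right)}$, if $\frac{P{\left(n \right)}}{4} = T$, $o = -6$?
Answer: $\frac{21064088}{415663} \approx 50.676$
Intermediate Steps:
$m{\left(O \right)} = 2 O$
$T = -12$ ($T = 2 \left(-6\right) = -12$)
$P{\left(n \right)} = -48$ ($P{\left(n \right)} = 4 \left(-12\right) = -48$)
$\left(\frac{15265}{-21877} + \frac{8397}{2489}\right) - P{\left(146 \right)} = \left(\frac{15265}{-21877} + \frac{8397}{2489}\right) - -48 = \left(15265 \left(- \frac{1}{21877}\right) + 8397 \cdot \frac{1}{2489}\right) + 48 = \left(- \frac{15265}{21877} + \frac{8397}{2489}\right) + 48 = \frac{1112264}{415663} + 48 = \frac{21064088}{415663}$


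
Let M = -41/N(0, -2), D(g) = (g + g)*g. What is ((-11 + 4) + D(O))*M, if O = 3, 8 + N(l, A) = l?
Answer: 451/8 ≈ 56.375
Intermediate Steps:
N(l, A) = -8 + l
D(g) = 2*g² (D(g) = (2*g)*g = 2*g²)
M = 41/8 (M = -41/(-8 + 0) = -41/(-8) = -41*(-⅛) = 41/8 ≈ 5.1250)
((-11 + 4) + D(O))*M = ((-11 + 4) + 2*3²)*(41/8) = (-7 + 2*9)*(41/8) = (-7 + 18)*(41/8) = 11*(41/8) = 451/8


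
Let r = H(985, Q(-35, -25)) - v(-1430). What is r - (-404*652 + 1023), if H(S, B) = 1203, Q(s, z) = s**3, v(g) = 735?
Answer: 262853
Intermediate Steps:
r = 468 (r = 1203 - 1*735 = 1203 - 735 = 468)
r - (-404*652 + 1023) = 468 - (-404*652 + 1023) = 468 - (-263408 + 1023) = 468 - 1*(-262385) = 468 + 262385 = 262853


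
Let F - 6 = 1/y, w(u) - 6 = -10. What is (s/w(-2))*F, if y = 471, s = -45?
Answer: 42405/628 ≈ 67.524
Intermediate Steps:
w(u) = -4 (w(u) = 6 - 10 = -4)
F = 2827/471 (F = 6 + 1/471 = 2827/471 ≈ 6.0021)
(s/w(-2))*F = -45/(-4)*(2827/471) = -45*(-¼)*(2827/471) = (45/4)*(2827/471) = 42405/628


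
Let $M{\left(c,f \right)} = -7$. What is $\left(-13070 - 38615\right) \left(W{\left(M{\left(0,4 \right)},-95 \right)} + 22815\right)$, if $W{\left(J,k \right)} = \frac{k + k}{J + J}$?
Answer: $- \frac{8259263000}{7} \approx -1.1799 \cdot 10^{9}$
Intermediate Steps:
$W{\left(J,k \right)} = \frac{k}{J}$ ($W{\left(J,k \right)} = \frac{2 k}{2 J} = 2 k \frac{1}{2 J} = \frac{k}{J}$)
$\left(-13070 - 38615\right) \left(W{\left(M{\left(0,4 \right)},-95 \right)} + 22815\right) = \left(-13070 - 38615\right) \left(- \frac{95}{-7} + 22815\right) = - 51685 \left(\left(-95\right) \left(- \frac{1}{7}\right) + 22815\right) = - 51685 \left(\frac{95}{7} + 22815\right) = \left(-51685\right) \frac{159800}{7} = - \frac{8259263000}{7}$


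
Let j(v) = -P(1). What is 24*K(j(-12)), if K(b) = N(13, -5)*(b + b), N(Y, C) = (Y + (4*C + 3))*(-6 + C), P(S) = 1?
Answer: -2112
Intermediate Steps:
j(v) = -1 (j(v) = -1*1 = -1)
N(Y, C) = (-6 + C)*(3 + Y + 4*C) (N(Y, C) = (Y + (3 + 4*C))*(-6 + C) = (3 + Y + 4*C)*(-6 + C) = (-6 + C)*(3 + Y + 4*C))
K(b) = 88*b (K(b) = (-18 - 21*(-5) - 6*13 + 4*(-5)² - 5*13)*(b + b) = (-18 + 105 - 78 + 4*25 - 65)*(2*b) = (-18 + 105 - 78 + 100 - 65)*(2*b) = 44*(2*b) = 88*b)
24*K(j(-12)) = 24*(88*(-1)) = 24*(-88) = -2112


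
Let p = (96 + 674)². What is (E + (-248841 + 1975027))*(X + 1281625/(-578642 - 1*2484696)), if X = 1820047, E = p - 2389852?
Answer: -197275009972699963/1531669 ≈ -1.2880e+11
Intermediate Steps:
p = 592900 (p = 770² = 592900)
E = -1796952 (E = 592900 - 2389852 = -1796952)
(E + (-248841 + 1975027))*(X + 1281625/(-578642 - 1*2484696)) = (-1796952 + (-248841 + 1975027))*(1820047 + 1281625/(-578642 - 1*2484696)) = (-1796952 + 1726186)*(1820047 + 1281625/(-578642 - 2484696)) = -70766*(1820047 + 1281625/(-3063338)) = -70766*(1820047 + 1281625*(-1/3063338)) = -70766*(1820047 - 1281625/3063338) = -70766*5575417855261/3063338 = -197275009972699963/1531669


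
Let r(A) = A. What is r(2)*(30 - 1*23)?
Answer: 14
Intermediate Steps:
r(2)*(30 - 1*23) = 2*(30 - 1*23) = 2*(30 - 23) = 2*7 = 14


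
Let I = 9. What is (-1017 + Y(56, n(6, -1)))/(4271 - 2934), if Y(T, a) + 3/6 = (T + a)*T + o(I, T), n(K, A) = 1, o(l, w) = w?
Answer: 4461/2674 ≈ 1.6683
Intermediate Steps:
Y(T, a) = -½ + T + T*(T + a) (Y(T, a) = -½ + ((T + a)*T + T) = -½ + (T*(T + a) + T) = -½ + (T + T*(T + a)) = -½ + T + T*(T + a))
(-1017 + Y(56, n(6, -1)))/(4271 - 2934) = (-1017 + (-½ + 56 + 56² + 56*1))/(4271 - 2934) = (-1017 + (-½ + 56 + 3136 + 56))/1337 = (-1017 + 6495/2)*(1/1337) = (4461/2)*(1/1337) = 4461/2674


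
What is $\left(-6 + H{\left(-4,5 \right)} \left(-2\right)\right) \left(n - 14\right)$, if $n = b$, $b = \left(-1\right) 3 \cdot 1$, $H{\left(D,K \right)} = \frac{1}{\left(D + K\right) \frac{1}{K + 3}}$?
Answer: $374$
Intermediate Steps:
$H{\left(D,K \right)} = \frac{3 + K}{D + K}$ ($H{\left(D,K \right)} = \frac{1}{\left(D + K\right) \frac{1}{3 + K}} = \frac{1}{\frac{1}{3 + K} \left(D + K\right)} = \frac{3 + K}{D + K}$)
$b = -3$ ($b = \left(-3\right) 1 = -3$)
$n = -3$
$\left(-6 + H{\left(-4,5 \right)} \left(-2\right)\right) \left(n - 14\right) = \left(-6 + \frac{3 + 5}{-4 + 5} \left(-2\right)\right) \left(-3 - 14\right) = \left(-6 + 1^{-1} \cdot 8 \left(-2\right)\right) \left(-17\right) = \left(-6 + 1 \cdot 8 \left(-2\right)\right) \left(-17\right) = \left(-6 + 8 \left(-2\right)\right) \left(-17\right) = \left(-6 - 16\right) \left(-17\right) = \left(-22\right) \left(-17\right) = 374$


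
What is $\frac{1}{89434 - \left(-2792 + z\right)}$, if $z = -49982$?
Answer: $\frac{1}{142208} \approx 7.032 \cdot 10^{-6}$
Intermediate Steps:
$\frac{1}{89434 - \left(-2792 + z\right)} = \frac{1}{89434 + \left(2792 - -49982\right)} = \frac{1}{89434 + \left(2792 + 49982\right)} = \frac{1}{89434 + 52774} = \frac{1}{142208}$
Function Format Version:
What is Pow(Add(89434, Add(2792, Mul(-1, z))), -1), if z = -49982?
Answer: Rational(1, 142208) ≈ 7.0320e-6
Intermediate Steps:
Pow(Add(89434, Add(2792, Mul(-1, z))), -1) = Pow(Add(89434, Add(2792, Mul(-1, -49982))), -1) = Pow(Add(89434, Add(2792, 49982)), -1) = Pow(Add(89434, 52774), -1) = Pow(142208, -1) = Rational(1, 142208)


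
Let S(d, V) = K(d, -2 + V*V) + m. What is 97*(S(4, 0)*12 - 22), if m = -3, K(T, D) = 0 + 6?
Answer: 1358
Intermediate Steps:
K(T, D) = 6
S(d, V) = 3 (S(d, V) = 6 - 3 = 3)
97*(S(4, 0)*12 - 22) = 97*(3*12 - 22) = 97*(36 - 22) = 97*14 = 1358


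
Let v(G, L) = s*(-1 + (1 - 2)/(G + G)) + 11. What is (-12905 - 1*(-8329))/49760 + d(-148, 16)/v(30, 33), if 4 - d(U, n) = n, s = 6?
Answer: -193607/76195 ≈ -2.5409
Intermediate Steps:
d(U, n) = 4 - n
v(G, L) = 5 - 3/G (v(G, L) = 6*(-1 + (1 - 2)/(G + G)) + 11 = 6*(-1 - 1/(2*G)) + 11 = (-6 - 3/G) + 11 = 5 - 3/G)
(-12905 - 1*(-8329))/49760 + d(-148, 16)/v(30, 33) = (-12905 - 1*(-8329))/49760 + (4 - 1*16)/(5 - 3/30) = (-12905 + 8329)*(1/49760) + (4 - 16)/(5 - 3*1/30) = -4576*1/49760 - 12/(5 - 1/10) = -143/1555 - 12/49/10 = -143/1555 - 12*10/49 = -143/1555 - 120/49 = -193607/76195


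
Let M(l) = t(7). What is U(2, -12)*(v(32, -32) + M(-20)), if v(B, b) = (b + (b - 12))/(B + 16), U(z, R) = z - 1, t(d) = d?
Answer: 65/12 ≈ 5.4167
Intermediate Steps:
M(l) = 7
U(z, R) = -1 + z
v(B, b) = (-12 + 2*b)/(16 + B) (v(B, b) = (b + (-12 + b))/(16 + B) = (-12 + 2*b)/(16 + B))
U(2, -12)*(v(32, -32) + M(-20)) = (-1 + 2)*(2*(-6 - 32)/(16 + 32) + 7) = 1*(2*(-38)/48 + 7) = 1*(2*(1/48)*(-38) + 7) = 1*(-19/12 + 7) = 1*(65/12) = 65/12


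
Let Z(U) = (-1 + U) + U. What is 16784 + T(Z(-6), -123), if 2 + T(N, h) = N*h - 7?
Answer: 18374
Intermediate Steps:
Z(U) = -1 + 2*U
T(N, h) = -9 + N*h (T(N, h) = -2 + (N*h - 7) = -2 + (-7 + N*h) = -9 + N*h)
16784 + T(Z(-6), -123) = 16784 + (-9 + (-1 + 2*(-6))*(-123)) = 16784 + (-9 + (-1 - 12)*(-123)) = 16784 + (-9 - 13*(-123)) = 16784 + (-9 + 1599) = 16784 + 1590 = 18374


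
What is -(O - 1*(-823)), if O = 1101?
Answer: -1924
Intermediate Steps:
-(O - 1*(-823)) = -(1101 - 1*(-823)) = -(1101 + 823) = -1*1924 = -1924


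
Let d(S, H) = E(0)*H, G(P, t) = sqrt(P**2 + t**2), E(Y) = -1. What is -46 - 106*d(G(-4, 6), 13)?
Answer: 1332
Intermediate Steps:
d(S, H) = -H
-46 - 106*d(G(-4, 6), 13) = -46 - (-106)*13 = -46 - 106*(-13) = -46 + 1378 = 1332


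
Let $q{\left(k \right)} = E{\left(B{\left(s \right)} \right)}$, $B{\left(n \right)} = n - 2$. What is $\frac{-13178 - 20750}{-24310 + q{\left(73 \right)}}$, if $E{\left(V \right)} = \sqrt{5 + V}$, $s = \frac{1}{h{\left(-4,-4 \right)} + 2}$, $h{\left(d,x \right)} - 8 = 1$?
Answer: $\frac{266843720}{191198149} + \frac{16964 \sqrt{374}}{3250368533} \approx 1.3957$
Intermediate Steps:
$h{\left(d,x \right)} = 9$ ($h{\left(d,x \right)} = 8 + 1 = 9$)
$s = \frac{1}{11}$ ($s = \frac{1}{9 + 2} = \frac{1}{11} \approx 0.090909$)
$B{\left(n \right)} = -2 + n$
$q{\left(k \right)} = \frac{\sqrt{374}}{11}$ ($q{\left(k \right)} = \sqrt{5 + \left(-2 + \frac{1}{11}\right)} = \sqrt{5 - \frac{21}{11}} = \sqrt{\frac{34}{11}} = \frac{\sqrt{374}}{11}$)
$\frac{-13178 - 20750}{-24310 + q{\left(73 \right)}} = \frac{-13178 - 20750}{-24310 + \frac{\sqrt{374}}{11}} = - \frac{33928}{-24310 + \frac{\sqrt{374}}{11}}$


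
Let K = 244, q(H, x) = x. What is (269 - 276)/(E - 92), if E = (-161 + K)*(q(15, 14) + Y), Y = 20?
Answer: -1/390 ≈ -0.0025641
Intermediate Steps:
E = 2822 (E = (-161 + 244)*(14 + 20) = 83*34 = 2822)
(269 - 276)/(E - 92) = (269 - 276)/(2822 - 92) = -7/2730 = -7*1/2730 = -1/390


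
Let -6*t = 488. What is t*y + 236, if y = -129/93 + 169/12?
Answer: -222259/279 ≈ -796.63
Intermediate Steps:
t = -244/3 (t = -⅙*488 = -244/3 ≈ -81.333)
y = 4723/372 (y = -129*1/93 + 169*(1/12) = -43/31 + 169/12 = 4723/372 ≈ 12.696)
t*y + 236 = -244/3*4723/372 + 236 = -288103/279 + 236 = -222259/279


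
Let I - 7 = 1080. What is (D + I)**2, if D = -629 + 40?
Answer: 248004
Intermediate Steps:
I = 1087 (I = 7 + 1080 = 1087)
D = -589
(D + I)**2 = (-589 + 1087)**2 = 498**2 = 248004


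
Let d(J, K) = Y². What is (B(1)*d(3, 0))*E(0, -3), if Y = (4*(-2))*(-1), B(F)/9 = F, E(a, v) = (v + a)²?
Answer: 5184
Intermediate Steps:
E(a, v) = (a + v)²
B(F) = 9*F
Y = 8 (Y = -8*(-1) = 8)
d(J, K) = 64 (d(J, K) = 8² = 64)
(B(1)*d(3, 0))*E(0, -3) = ((9*1)*64)*(0 - 3)² = (9*64)*(-3)² = 576*9 = 5184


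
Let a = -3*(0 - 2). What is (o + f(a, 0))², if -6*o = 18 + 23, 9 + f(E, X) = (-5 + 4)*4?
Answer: 14161/36 ≈ 393.36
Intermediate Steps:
a = 6 (a = -3*(-2) = 6)
f(E, X) = -13 (f(E, X) = -9 + (-5 + 4)*4 = -9 - 1*4 = -9 - 4 = -13)
o = -41/6 (o = -(18 + 23)/6 = -⅙*41 = -41/6 ≈ -6.8333)
(o + f(a, 0))² = (-41/6 - 13)² = (-119/6)² = 14161/36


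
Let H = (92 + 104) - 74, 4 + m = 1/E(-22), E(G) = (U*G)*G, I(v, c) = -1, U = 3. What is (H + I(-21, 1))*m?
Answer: -5807/12 ≈ -483.92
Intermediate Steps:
E(G) = 3*G² (E(G) = (3*G)*G = 3*G²)
m = -5807/1452 (m = -4 + 1/(3*(-22)²) = -4 + 1/(3*484) = -4 + 1/1452 = -5807/1452 ≈ -3.9993)
H = 122 (H = 196 - 74 = 122)
(H + I(-21, 1))*m = (122 - 1)*(-5807/1452) = 121*(-5807/1452) = -5807/12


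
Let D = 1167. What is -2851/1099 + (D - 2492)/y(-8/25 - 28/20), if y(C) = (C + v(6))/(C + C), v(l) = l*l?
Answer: 122787743/941843 ≈ 130.37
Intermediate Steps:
v(l) = l²
y(C) = (36 + C)/(2*C) (y(C) = (C + 6²)/(C + C) = (C + 36)/((2*C)) = (36 + C)*(1/(2*C)) = (36 + C)/(2*C))
-2851/1099 + (D - 2492)/y(-8/25 - 28/20) = -2851/1099 + (1167 - 2492)/(((36 + (-8/25 - 28/20))/(2*(-8/25 - 28/20)))) = -2851*1/1099 - 1325*2*(-8*1/25 - 28*1/20)/(36 + (-8*1/25 - 28*1/20)) = -2851/1099 - 1325*2*(-8/25 - 7/5)/(36 + (-8/25 - 7/5)) = -2851/1099 - 1325*(-86/(25*(36 - 43/25))) = -2851/1099 - 1325/((½)*(-25/43)*(857/25)) = -2851/1099 - 1325/(-857/86) = -2851/1099 - 1325*(-86/857) = -2851/1099 + 113950/857 = 122787743/941843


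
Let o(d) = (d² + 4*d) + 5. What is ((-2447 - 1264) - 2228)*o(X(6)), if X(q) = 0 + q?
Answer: -386035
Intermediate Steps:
X(q) = q
o(d) = 5 + d² + 4*d
((-2447 - 1264) - 2228)*o(X(6)) = ((-2447 - 1264) - 2228)*(5 + 6² + 4*6) = (-3711 - 2228)*(5 + 36 + 24) = -5939*65 = -386035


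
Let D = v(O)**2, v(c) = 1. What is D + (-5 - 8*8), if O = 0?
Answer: -68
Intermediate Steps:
D = 1 (D = 1**2 = 1)
D + (-5 - 8*8) = 1 + (-5 - 8*8) = 1 + (-5 - 64) = 1 - 69 = -68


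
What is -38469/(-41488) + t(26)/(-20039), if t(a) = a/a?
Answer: 770838803/831378032 ≈ 0.92718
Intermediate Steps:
t(a) = 1
-38469/(-41488) + t(26)/(-20039) = -38469/(-41488) + 1/(-20039) = -38469*(-1/41488) + 1*(-1/20039) = 38469/41488 - 1/20039 = 770838803/831378032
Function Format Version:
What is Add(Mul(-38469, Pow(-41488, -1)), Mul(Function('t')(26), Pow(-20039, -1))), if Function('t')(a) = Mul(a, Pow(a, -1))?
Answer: Rational(770838803, 831378032) ≈ 0.92718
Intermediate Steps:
Function('t')(a) = 1
Add(Mul(-38469, Pow(-41488, -1)), Mul(Function('t')(26), Pow(-20039, -1))) = Add(Mul(-38469, Pow(-41488, -1)), Mul(1, Pow(-20039, -1))) = Add(Mul(-38469, Rational(-1, 41488)), Mul(1, Rational(-1, 20039))) = Add(Rational(38469, 41488), Rational(-1, 20039)) = Rational(770838803, 831378032)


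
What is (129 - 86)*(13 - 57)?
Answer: -1892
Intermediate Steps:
(129 - 86)*(13 - 57) = 43*(-44) = -1892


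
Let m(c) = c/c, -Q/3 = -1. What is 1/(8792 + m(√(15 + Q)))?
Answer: 1/8793 ≈ 0.00011373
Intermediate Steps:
Q = 3 (Q = -3*(-1) = 3)
m(c) = 1
1/(8792 + m(√(15 + Q))) = 1/(8792 + 1) = 1/8793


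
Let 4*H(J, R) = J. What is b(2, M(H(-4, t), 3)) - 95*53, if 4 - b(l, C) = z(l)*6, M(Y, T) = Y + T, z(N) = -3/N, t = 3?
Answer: -5022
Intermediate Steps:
H(J, R) = J/4
M(Y, T) = T + Y
b(l, C) = 4 + 18/l (b(l, C) = 4 - (-3/l)*6 = 4 - (-18)/l = 4 + 18/l)
b(2, M(H(-4, t), 3)) - 95*53 = (4 + 18/2) - 95*53 = (4 + 18*(1/2)) - 5035 = (4 + 9) - 5035 = 13 - 5035 = -5022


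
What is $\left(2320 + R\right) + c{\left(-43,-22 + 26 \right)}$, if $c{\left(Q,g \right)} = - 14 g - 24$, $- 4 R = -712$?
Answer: $2418$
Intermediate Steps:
$R = 178$ ($R = \left(- \frac{1}{4}\right) \left(-712\right) = 178$)
$c{\left(Q,g \right)} = -24 - 14 g$
$\left(2320 + R\right) + c{\left(-43,-22 + 26 \right)} = \left(2320 + 178\right) - \left(24 + 14 \left(-22 + 26\right)\right) = 2498 - 80 = 2418$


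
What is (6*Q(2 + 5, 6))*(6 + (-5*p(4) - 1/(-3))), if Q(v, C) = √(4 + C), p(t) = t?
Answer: -82*√10 ≈ -259.31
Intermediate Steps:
(6*Q(2 + 5, 6))*(6 + (-5*p(4) - 1/(-3))) = (6*√(4 + 6))*(6 + (-5/(1/4) - 1/(-3))) = (6*√10)*(6 + (-5/¼ - 1*(-⅓))) = (6*√10)*(6 + (-5*4 + ⅓)) = (6*√10)*(6 + (-20 + ⅓)) = (6*√10)*(6 - 59/3) = (6*√10)*(-41/3) = -82*√10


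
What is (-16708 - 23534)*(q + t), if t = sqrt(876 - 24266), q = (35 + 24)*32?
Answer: -75976896 - 40242*I*sqrt(23390) ≈ -7.5977e+7 - 6.1545e+6*I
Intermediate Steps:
q = 1888 (q = 59*32 = 1888)
t = I*sqrt(23390) (t = sqrt(-23390) = I*sqrt(23390) ≈ 152.94*I)
(-16708 - 23534)*(q + t) = (-16708 - 23534)*(1888 + I*sqrt(23390)) = -40242*(1888 + I*sqrt(23390)) = -75976896 - 40242*I*sqrt(23390)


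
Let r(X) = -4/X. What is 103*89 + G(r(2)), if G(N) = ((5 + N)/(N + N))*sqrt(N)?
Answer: 9167 - 3*I*sqrt(2)/4 ≈ 9167.0 - 1.0607*I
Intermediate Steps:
G(N) = (5 + N)/(2*sqrt(N)) (G(N) = ((5 + N)/((2*N)))*sqrt(N) = ((5 + N)*(1/(2*N)))*sqrt(N) = ((5 + N)/(2*N))*sqrt(N) = (5 + N)/(2*sqrt(N)))
103*89 + G(r(2)) = 103*89 + (5 - 4/2)/(2*sqrt(-4/2)) = 9167 + (5 - 4*1/2)/(2*sqrt(-4*1/2)) = 9167 + (5 - 2)/(2*sqrt(-2)) = 9167 + (1/2)*(-I*sqrt(2)/2)*3 = 9167 - 3*I*sqrt(2)/4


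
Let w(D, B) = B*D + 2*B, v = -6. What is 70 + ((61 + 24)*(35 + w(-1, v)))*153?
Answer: 377215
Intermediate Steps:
w(D, B) = 2*B + B*D
70 + ((61 + 24)*(35 + w(-1, v)))*153 = 70 + ((61 + 24)*(35 - 6*(2 - 1)))*153 = 70 + (85*(35 - 6*1))*153 = 70 + (85*(35 - 6))*153 = 70 + (85*29)*153 = 70 + 2465*153 = 70 + 377145 = 377215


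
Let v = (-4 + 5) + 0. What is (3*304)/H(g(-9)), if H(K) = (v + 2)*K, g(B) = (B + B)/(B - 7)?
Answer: 2432/9 ≈ 270.22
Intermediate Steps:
v = 1 (v = 1 + 0 = 1)
g(B) = 2*B/(-7 + B) (g(B) = (2*B)/(-7 + B) = 2*B/(-7 + B))
H(K) = 3*K (H(K) = (1 + 2)*K = 3*K)
(3*304)/H(g(-9)) = (3*304)/((3*(2*(-9)/(-7 - 9)))) = 912/((3*(2*(-9)/(-16)))) = 912/((3*(2*(-9)*(-1/16)))) = 912/((3*(9/8))) = 912/(27/8) = 912*(8/27) = 2432/9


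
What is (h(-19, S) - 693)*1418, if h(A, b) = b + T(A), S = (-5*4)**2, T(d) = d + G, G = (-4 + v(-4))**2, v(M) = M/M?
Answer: -429654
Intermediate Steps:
v(M) = 1
G = 9 (G = (-4 + 1)**2 = (-3)**2 = 9)
T(d) = 9 + d (T(d) = d + 9 = 9 + d)
S = 400 (S = (-20)**2 = 400)
h(A, b) = 9 + A + b (h(A, b) = b + (9 + A) = 9 + A + b)
(h(-19, S) - 693)*1418 = ((9 - 19 + 400) - 693)*1418 = (390 - 693)*1418 = -303*1418 = -429654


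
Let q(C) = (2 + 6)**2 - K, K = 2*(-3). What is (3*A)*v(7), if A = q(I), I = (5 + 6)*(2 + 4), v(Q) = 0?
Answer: 0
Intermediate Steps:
K = -6
I = 66 (I = 11*6 = 66)
q(C) = 70 (q(C) = (2 + 6)**2 - 1*(-6) = 8**2 + 6 = 64 + 6 = 70)
A = 70
(3*A)*v(7) = (3*70)*0 = 210*0 = 0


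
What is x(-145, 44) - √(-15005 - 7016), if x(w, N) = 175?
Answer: 175 - 19*I*√61 ≈ 175.0 - 148.39*I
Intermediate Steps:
x(-145, 44) - √(-15005 - 7016) = 175 - √(-15005 - 7016) = 175 - √(-22021) = 175 - 19*I*√61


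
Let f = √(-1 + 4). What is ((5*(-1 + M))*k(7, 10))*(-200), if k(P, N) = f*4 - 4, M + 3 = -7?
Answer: -44000 + 44000*√3 ≈ 32210.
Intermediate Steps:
M = -10 (M = -3 - 7 = -10)
f = √3 ≈ 1.7320
k(P, N) = -4 + 4*√3 (k(P, N) = √3*4 - 4 = 4*√3 - 4 = -4 + 4*√3)
((5*(-1 + M))*k(7, 10))*(-200) = ((5*(-1 - 10))*(-4 + 4*√3))*(-200) = ((5*(-11))*(-4 + 4*√3))*(-200) = -55*(-4 + 4*√3)*(-200) = (220 - 220*√3)*(-200) = -44000 + 44000*√3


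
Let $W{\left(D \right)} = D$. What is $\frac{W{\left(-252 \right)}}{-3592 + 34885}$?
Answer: $- \frac{28}{3477} \approx -0.0080529$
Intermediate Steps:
$\frac{W{\left(-252 \right)}}{-3592 + 34885} = - \frac{252}{-3592 + 34885} = - \frac{252}{31293} = \left(-252\right) \frac{1}{31293} = - \frac{28}{3477}$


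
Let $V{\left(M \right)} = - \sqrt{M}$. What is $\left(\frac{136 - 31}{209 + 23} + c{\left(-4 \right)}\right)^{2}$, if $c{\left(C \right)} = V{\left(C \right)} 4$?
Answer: $\frac{\left(105 - 1856 i\right)^{2}}{53824} \approx -63.795 - 7.2414 i$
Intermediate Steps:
$c{\left(C \right)} = - 4 \sqrt{C}$ ($c{\left(C \right)} = - \sqrt{C} 4 = - 4 \sqrt{C}$)
$\left(\frac{136 - 31}{209 + 23} + c{\left(-4 \right)}\right)^{2} = \left(\frac{136 - 31}{209 + 23} - 4 \sqrt{-4}\right)^{2} = \left(\frac{105}{232} - 4 \cdot 2 i\right)^{2} = \left(105 \cdot \frac{1}{232} - 8 i\right)^{2} = \left(\frac{105}{232} - 8 i\right)^{2}$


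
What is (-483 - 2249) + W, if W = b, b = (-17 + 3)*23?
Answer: -3054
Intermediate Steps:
b = -322 (b = -14*23 = -322)
W = -322
(-483 - 2249) + W = (-483 - 2249) - 322 = -2732 - 322 = -3054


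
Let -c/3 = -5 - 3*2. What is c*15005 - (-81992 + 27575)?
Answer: 549582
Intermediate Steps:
c = 33 (c = -3*(-5 - 3*2) = -3*(-5 - 6) = -3*(-11) = 33)
c*15005 - (-81992 + 27575) = 33*15005 - (-81992 + 27575) = 495165 - 1*(-54417) = 495165 + 54417 = 549582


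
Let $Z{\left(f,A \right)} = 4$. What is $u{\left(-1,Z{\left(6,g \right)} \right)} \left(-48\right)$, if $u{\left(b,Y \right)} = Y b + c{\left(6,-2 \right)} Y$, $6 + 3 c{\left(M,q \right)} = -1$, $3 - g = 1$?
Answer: $640$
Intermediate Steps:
$g = 2$ ($g = 3 - 1 = 2$)
$c{\left(M,q \right)} = - \frac{7}{3}$ ($c{\left(M,q \right)} = -2 + \frac{1}{3} \left(-1\right) = -2 - \frac{1}{3} = - \frac{7}{3}$)
$u{\left(b,Y \right)} = - \frac{7 Y}{3} + Y b$ ($u{\left(b,Y \right)} = Y b - \frac{7 Y}{3} = - \frac{7 Y}{3} + Y b$)
$u{\left(-1,Z{\left(6,g \right)} \right)} \left(-48\right) = \frac{1}{3} \cdot 4 \left(-7 + 3 \left(-1\right)\right) \left(-48\right) = \frac{1}{3} \cdot 4 \left(-7 - 3\right) \left(-48\right) = \frac{1}{3} \cdot 4 \left(-10\right) \left(-48\right) = \left(- \frac{40}{3}\right) \left(-48\right) = 640$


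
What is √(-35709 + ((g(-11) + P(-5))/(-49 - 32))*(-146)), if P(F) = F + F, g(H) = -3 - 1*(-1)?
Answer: I*√2894181/9 ≈ 189.03*I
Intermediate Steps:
g(H) = -2 (g(H) = -3 + 1 = -2)
P(F) = 2*F
√(-35709 + ((g(-11) + P(-5))/(-49 - 32))*(-146)) = √(-35709 + ((-2 + 2*(-5))/(-49 - 32))*(-146)) = √(-35709 + ((-2 - 10)/(-81))*(-146)) = √(-35709 - 12*(-1/81)*(-146)) = √(-35709 + (4/27)*(-146)) = √(-35709 - 584/27) = √(-964727/27) = I*√2894181/9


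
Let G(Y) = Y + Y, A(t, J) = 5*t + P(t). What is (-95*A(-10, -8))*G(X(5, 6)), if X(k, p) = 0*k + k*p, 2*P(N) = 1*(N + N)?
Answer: 342000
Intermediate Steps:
P(N) = N (P(N) = (1*(N + N))/2 = (1*(2*N))/2 = (2*N)/2 = N)
X(k, p) = k*p (X(k, p) = 0 + k*p = k*p)
A(t, J) = 6*t (A(t, J) = 5*t + t = 6*t)
G(Y) = 2*Y
(-95*A(-10, -8))*G(X(5, 6)) = (-570*(-10))*(2*(5*6)) = (-95*(-60))*(2*30) = 5700*60 = 342000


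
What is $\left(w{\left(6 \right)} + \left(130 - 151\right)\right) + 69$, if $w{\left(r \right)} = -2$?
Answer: $46$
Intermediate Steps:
$\left(w{\left(6 \right)} + \left(130 - 151\right)\right) + 69 = \left(-2 + \left(130 - 151\right)\right) + 69 = \left(-2 - 21\right) + 69 = -23 + 69 = 46$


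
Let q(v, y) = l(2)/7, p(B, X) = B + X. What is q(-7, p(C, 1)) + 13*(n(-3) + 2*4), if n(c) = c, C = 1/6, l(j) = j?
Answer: 457/7 ≈ 65.286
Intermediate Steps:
C = ⅙ (C = 1*(⅙) = ⅙ ≈ 0.16667)
q(v, y) = 2/7
q(-7, p(C, 1)) + 13*(n(-3) + 2*4) = 2/7 + 13*(-3 + 2*4) = 2/7 + 13*(-3 + 8) = 2/7 + 13*5 = 2/7 + 65 = 457/7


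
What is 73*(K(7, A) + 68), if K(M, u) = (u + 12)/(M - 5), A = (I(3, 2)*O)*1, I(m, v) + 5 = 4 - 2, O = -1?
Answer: 11023/2 ≈ 5511.5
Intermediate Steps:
I(m, v) = -3 (I(m, v) = -5 + (4 - 2) = -5 + 2 = -3)
A = 3 (A = -3*(-1)*1 = 3*1 = 3)
K(M, u) = (12 + u)/(-5 + M)
73*(K(7, A) + 68) = 73*((12 + 3)/(-5 + 7) + 68) = 73*(15/2 + 68) = 73*(151/2) = 11023/2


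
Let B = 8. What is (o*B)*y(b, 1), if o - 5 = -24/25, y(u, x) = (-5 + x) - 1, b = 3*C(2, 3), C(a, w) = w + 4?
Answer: -808/5 ≈ -161.60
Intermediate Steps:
C(a, w) = 4 + w
b = 21 (b = 3*(4 + 3) = 3*7 = 21)
y(u, x) = -6 + x
o = 101/25 (o = 5 - 24/25 = 101/25 ≈ 4.0400)
(o*B)*y(b, 1) = ((101/25)*8)*(-6 + 1) = (808/25)*(-5) = -808/5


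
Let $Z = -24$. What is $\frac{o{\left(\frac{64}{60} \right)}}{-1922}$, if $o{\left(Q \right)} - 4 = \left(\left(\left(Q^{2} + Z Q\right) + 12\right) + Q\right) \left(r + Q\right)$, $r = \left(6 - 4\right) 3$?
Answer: $\frac{129142}{3243375} \approx 0.039817$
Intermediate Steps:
$r = 6$ ($r = 2 \cdot 3 = 6$)
$o{\left(Q \right)} = 4 + \left(6 + Q\right) \left(12 + Q^{2} - 23 Q\right)$ ($o{\left(Q \right)} = 4 + \left(\left(\left(Q^{2} - 24 Q\right) + 12\right) + Q\right) \left(6 + Q\right) = 4 + \left(\left(12 + Q^{2} - 24 Q\right) + Q\right) \left(6 + Q\right) = 4 + \left(12 + Q^{2} - 23 Q\right) \left(6 + Q\right) = 4 + \left(6 + Q\right) \left(12 + Q^{2} - 23 Q\right)$)
$\frac{o{\left(\frac{64}{60} \right)}}{-1922} = \frac{76 + \left(\frac{64}{60}\right)^{3} - 126 \cdot \frac{64}{60} - 17 \left(\frac{64}{60}\right)^{2}}{-1922} = \left(76 + \left(64 \cdot \frac{1}{60}\right)^{3} - 126 \cdot 64 \cdot \frac{1}{60} - 17 \left(64 \cdot \frac{1}{60}\right)^{2}\right) \left(- \frac{1}{1922}\right) = \left(76 + \left(\frac{16}{15}\right)^{3} - \frac{672}{5} - 17 \left(\frac{16}{15}\right)^{2}\right) \left(- \frac{1}{1922}\right) = \left(76 + \frac{4096}{3375} - \frac{672}{5} - \frac{4352}{225}\right) \left(- \frac{1}{1922}\right) = \left(- \frac{258284}{3375}\right) \left(- \frac{1}{1922}\right) = \frac{129142}{3243375}$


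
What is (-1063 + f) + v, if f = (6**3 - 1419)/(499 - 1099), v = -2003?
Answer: -612799/200 ≈ -3064.0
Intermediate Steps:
f = 401/200 (f = (216 - 1419)/(-600) = -1203*(-1/600) = 401/200 ≈ 2.0050)
(-1063 + f) + v = (-1063 + 401/200) - 2003 = -212199/200 - 2003 = -612799/200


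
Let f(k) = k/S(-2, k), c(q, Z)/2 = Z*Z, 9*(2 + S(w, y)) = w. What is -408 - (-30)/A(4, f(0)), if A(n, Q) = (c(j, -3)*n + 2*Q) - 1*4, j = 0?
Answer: -13857/34 ≈ -407.56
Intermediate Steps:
S(w, y) = -2 + w/9
c(q, Z) = 2*Z**2 (c(q, Z) = 2*(Z*Z) = 2*Z**2)
f(k) = -9*k/20 (f(k) = k/(-2 + (1/9)*(-2)) = k/(-2 - 2/9) = k/(-20/9) = k*(-9/20) = -9*k/20)
A(n, Q) = -4 + 2*Q + 18*n (A(n, Q) = ((2*(-3)**2)*n + 2*Q) - 1*4 = ((2*9)*n + 2*Q) - 4 = (18*n + 2*Q) - 4 = (2*Q + 18*n) - 4 = -4 + 2*Q + 18*n)
-408 - (-30)/A(4, f(0)) = -408 - (-30)/(-4 + 2*(-9/20*0) + 18*4) = -408 - (-30)/(-4 + 2*0 + 72) = -408 - (-30)/(-4 + 0 + 72) = -408 - (-30)/68 = -408 - 1*(-15/34) = -408 + 15/34 = -13857/34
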